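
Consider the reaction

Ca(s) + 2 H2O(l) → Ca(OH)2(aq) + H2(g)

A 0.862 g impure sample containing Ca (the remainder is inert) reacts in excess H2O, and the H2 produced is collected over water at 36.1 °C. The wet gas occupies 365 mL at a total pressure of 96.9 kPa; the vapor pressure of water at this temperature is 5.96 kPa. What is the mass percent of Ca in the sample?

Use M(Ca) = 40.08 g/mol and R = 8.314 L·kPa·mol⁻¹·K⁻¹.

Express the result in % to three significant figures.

P(H2) = 96.9 − 5.96 = 90.94 kPa
n(H2) = PV/RT = (90.94 × 0.3650) / (8.314 × 309.25) = 0.01291 mol
n(Ca) = (1/1) × 0.01291 = 0.01291 mol
m(Ca) = 0.01291 × 40.08 = 0.5174 g
%Ca = 0.5174 / 0.862 × 100 = 60.02%

60.0 %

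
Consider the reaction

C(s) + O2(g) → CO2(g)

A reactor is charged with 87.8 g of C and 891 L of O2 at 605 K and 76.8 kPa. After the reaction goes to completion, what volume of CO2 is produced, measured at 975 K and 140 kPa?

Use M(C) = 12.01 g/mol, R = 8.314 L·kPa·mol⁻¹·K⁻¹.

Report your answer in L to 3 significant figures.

423 L

n(C) = 87.8 / 12.01 = 7.311 mol
n(O2) = PV/RT = (76.8 × 891) / (8.314 × 605) = 13.60 mol
For 7.311 mol C, stoichiometry requires (1/1) × 7.311 = 7.311 mol O2; 13.60 mol is available, so C is limiting.
n(CO2) = (1/1) × 7.311 = 7.311 mol
V(CO2) = nRT/P = 7.311 × 8.314 × 975 / 140 = 423.3 L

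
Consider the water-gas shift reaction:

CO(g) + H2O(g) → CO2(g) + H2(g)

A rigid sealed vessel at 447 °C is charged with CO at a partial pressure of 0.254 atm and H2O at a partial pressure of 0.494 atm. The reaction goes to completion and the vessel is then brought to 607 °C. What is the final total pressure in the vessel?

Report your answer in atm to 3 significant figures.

0.914 atm

With V and T fixed, P_i ∝ n_i, so the mole ratios apply directly to partial pressures at 447 °C.
P(H2O) required for 0.254 atm of CO = (1/1) × 0.254 = 0.2540 atm; available 0.494 atm, so CO is limiting.
P(H2O) remaining = 0.494 − (1/1) × 0.254 = 0.2400 atm
P(gaseous products) = (1+1)/1 × 0.254 = 0.5080 atm
P_total at 447 °C = 0.2400 + 0.5080 = 0.7480 atm
Scaling to 607 °C: P = 0.7480 × 880.15/720.15 = 0.9142 atm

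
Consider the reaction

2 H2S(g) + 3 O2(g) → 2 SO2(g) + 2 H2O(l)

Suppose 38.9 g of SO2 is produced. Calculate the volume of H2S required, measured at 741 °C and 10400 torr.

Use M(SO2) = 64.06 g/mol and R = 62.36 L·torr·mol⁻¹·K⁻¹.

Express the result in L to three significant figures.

3.69 L

n(SO2) = 38.90 / 64.06 = 0.6072 mol
n(H2S) = (2/2) × 0.6072 = 0.6072 mol
V = nRT/P = 0.6072 × 62.36 × 1014.15 / 10400 = 3.692 L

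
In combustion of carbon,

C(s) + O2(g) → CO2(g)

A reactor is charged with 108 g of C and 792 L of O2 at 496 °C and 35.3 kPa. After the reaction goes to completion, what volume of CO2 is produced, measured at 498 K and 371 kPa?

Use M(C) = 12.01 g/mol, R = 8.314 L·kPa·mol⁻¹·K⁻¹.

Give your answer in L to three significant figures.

48.8 L

n(C) = 108 / 12.01 = 8.993 mol
n(O2) = PV/RT = (35.3 × 792) / (8.314 × 769.15) = 4.372 mol
For 8.993 mol C, stoichiometry requires (1/1) × 8.993 = 8.993 mol O2; 4.372 mol is available, so O2 is limiting.
n(CO2) = (1/1) × 4.372 = 4.372 mol
V(CO2) = nRT/P = 4.372 × 8.314 × 498 / 371 = 48.79 L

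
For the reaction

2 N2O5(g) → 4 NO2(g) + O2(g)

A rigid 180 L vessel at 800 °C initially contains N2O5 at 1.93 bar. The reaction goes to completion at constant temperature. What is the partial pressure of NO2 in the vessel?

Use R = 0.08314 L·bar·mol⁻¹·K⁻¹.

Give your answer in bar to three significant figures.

n(N2O5)₀ = PV/RT = (1.93 × 180) / (0.08314 × 1073.15) = 3.894 mol
n(NO2) = (4/2) × 3.894 = 7.788 mol
P(NO2) = nRT/V = 7.788 × 0.08314 × 1073.15 / 180 = 3.860 bar

3.86 bar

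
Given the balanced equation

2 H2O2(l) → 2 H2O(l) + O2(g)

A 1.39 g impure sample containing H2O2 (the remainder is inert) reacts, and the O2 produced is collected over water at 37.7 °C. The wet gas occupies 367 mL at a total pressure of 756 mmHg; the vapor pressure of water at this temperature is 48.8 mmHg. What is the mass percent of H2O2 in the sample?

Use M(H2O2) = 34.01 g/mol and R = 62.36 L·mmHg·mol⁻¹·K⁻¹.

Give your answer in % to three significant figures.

P(O2) = 756 − 48.8 = 707.2 mmHg
n(O2) = PV/RT = (707.2 × 0.3670) / (62.36 × 310.85) = 0.01339 mol
n(H2O2) = (2/1) × 0.01339 = 0.02678 mol
m(H2O2) = 0.02678 × 34.01 = 0.9108 g
%H2O2 = 0.9108 / 1.39 × 100 = 65.53%

65.5 %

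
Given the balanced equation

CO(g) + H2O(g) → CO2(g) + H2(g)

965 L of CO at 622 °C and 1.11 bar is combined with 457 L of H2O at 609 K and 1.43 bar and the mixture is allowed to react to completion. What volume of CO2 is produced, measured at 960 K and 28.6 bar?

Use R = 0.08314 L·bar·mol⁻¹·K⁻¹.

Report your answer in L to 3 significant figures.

n(CO) = PV/RT = (1.11 × 965) / (0.08314 × 895.15) = 14.39 mol
n(H2O) = PV/RT = (1.43 × 457) / (0.08314 × 609) = 12.91 mol
For 14.39 mol CO, stoichiometry requires (1/1) × 14.39 = 14.39 mol H2O; 12.91 mol is available, so H2O is limiting.
n(CO2) = (1/1) × 12.91 = 12.91 mol
V(CO2) = nRT/P = 12.91 × 0.08314 × 960 / 28.6 = 36.03 L

36.0 L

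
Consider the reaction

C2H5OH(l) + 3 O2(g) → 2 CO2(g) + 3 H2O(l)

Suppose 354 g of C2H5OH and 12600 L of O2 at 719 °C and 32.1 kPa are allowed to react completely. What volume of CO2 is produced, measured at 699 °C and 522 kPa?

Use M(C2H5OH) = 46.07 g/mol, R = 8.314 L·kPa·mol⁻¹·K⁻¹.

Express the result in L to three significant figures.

238 L

n(C2H5OH) = 354 / 46.07 = 7.684 mol
n(O2) = PV/RT = (32.1 × 12600) / (8.314 × 992.15) = 49.03 mol
For 7.684 mol C2H5OH, stoichiometry requires (3/1) × 7.684 = 23.05 mol O2; 49.03 mol is available, so C2H5OH is limiting.
n(CO2) = (2/1) × 7.684 = 15.37 mol
V(CO2) = nRT/P = 15.37 × 8.314 × 972.15 / 522 = 238.0 L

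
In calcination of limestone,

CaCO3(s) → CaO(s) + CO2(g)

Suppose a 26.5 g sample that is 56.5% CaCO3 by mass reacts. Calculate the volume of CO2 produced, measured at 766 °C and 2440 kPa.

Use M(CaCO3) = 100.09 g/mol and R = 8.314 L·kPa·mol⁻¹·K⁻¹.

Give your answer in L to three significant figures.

0.530 L

mass of CaCO3 = 26.5 × 56.5/100 = 14.97 g
n(CaCO3) = 14.97 / 100.09 = 0.1496 mol
n(CO2) = (1/1) × 0.1496 = 0.1496 mol
V = nRT/P = 0.1496 × 8.314 × 1039.15 / 2440 = 0.5297 L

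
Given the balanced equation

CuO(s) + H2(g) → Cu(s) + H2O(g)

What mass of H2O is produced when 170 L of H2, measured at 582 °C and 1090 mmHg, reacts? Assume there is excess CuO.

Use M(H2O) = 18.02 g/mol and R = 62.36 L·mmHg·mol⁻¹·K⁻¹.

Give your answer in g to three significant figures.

n(H2) = PV/RT = (1090 × 170) / (62.36 × 855.15) = 3.475 mol
n(H2O) = (1/1) × 3.475 = 3.475 mol
m(H2O) = 3.475 × 18.02 = 62.62 g

62.6 g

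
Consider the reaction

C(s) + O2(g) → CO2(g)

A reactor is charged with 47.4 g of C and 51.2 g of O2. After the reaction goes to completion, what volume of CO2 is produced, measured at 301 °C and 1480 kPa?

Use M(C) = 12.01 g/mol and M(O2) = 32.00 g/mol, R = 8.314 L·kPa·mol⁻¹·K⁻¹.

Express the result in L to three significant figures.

n(C) = 47.4 / 12.01 = 3.947 mol
n(O2) = 51.2 / 32.00 = 1.600 mol
For 3.947 mol C, stoichiometry requires (1/1) × 3.947 = 3.947 mol O2; 1.600 mol is available, so O2 is limiting.
n(CO2) = (1/1) × 1.600 = 1.600 mol
V(CO2) = nRT/P = 1.600 × 8.314 × 574.15 / 1480 = 5.161 L

5.16 L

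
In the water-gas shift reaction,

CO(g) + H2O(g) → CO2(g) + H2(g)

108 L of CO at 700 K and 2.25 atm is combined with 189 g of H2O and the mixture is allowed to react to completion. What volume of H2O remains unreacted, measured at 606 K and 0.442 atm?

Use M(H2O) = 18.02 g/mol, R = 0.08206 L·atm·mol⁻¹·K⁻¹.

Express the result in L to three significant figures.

n(CO) = PV/RT = (2.25 × 108) / (0.08206 × 700) = 4.230 mol
n(H2O) = 189 / 18.02 = 10.49 mol
For 4.230 mol CO, stoichiometry requires (1/1) × 4.230 = 4.230 mol H2O; 10.49 mol is available, so CO is limiting.
n(H2O) consumed = (1/1) × 4.230 = 4.230 mol; remaining = 10.49 − 4.230 = 6.260 mol
V(H2O) = nRT/P = 6.260 × 0.08206 × 606 / 0.442 = 704.3 L

704 L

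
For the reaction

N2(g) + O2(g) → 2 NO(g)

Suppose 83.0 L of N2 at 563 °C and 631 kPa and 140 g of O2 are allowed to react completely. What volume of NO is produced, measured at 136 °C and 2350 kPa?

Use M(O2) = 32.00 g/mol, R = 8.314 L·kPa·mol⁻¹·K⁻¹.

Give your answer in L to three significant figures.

n(N2) = PV/RT = (631 × 83.0) / (8.314 × 836.15) = 7.534 mol
n(O2) = 140 / 32.00 = 4.375 mol
For 7.534 mol N2, stoichiometry requires (1/1) × 7.534 = 7.534 mol O2; 4.375 mol is available, so O2 is limiting.
n(NO) = (2/1) × 4.375 = 8.750 mol
V(NO) = nRT/P = 8.750 × 8.314 × 409.15 / 2350 = 12.67 L

12.7 L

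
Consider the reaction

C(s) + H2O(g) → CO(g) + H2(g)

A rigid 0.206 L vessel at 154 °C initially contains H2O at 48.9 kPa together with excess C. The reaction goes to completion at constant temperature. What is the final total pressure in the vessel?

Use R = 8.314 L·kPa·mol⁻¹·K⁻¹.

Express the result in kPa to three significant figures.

97.8 kPa

Since T and V are fixed, P_final/P_initial = n_final/n_initial = 2/1.
P_final = (2/1) × 48.9 = 97.80 kPa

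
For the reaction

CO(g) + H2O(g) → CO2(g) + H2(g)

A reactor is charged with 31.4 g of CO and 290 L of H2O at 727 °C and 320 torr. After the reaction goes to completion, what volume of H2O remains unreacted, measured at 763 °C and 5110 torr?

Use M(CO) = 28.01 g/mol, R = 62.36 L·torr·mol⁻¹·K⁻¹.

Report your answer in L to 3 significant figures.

n(CO) = 31.4 / 28.01 = 1.121 mol
n(H2O) = PV/RT = (320 × 290) / (62.36 × 1000.15) = 1.488 mol
For 1.121 mol CO, stoichiometry requires (1/1) × 1.121 = 1.121 mol H2O; 1.488 mol is available, so CO is limiting.
n(H2O) consumed = (1/1) × 1.121 = 1.121 mol; remaining = 1.488 − 1.121 = 0.3670 mol
V(H2O) = nRT/P = 0.3670 × 62.36 × 1036.15 / 5110 = 4.641 L

4.64 L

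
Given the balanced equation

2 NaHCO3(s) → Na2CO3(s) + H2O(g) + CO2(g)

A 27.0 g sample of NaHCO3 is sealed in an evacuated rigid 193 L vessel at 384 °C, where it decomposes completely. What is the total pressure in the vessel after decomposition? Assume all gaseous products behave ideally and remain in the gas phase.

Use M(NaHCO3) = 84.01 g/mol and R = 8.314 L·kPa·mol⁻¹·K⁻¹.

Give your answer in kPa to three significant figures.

n(NaHCO3) = 27.0 / 84.01 = 0.3214 mol
n(gas produced) = (2/2) × 0.3214 = 0.3214 mol
P = nRT/V = 0.3214 × 8.314 × 657.15 / 193 = 9.098 kPa

9.10 kPa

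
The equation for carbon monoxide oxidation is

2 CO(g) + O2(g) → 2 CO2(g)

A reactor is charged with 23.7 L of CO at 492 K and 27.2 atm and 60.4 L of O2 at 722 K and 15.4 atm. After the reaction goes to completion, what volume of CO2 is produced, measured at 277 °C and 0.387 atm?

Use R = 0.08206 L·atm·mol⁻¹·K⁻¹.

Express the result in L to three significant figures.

1860 L

n(CO) = PV/RT = (27.2 × 23.7) / (0.08206 × 492) = 15.97 mol
n(O2) = PV/RT = (15.4 × 60.4) / (0.08206 × 722) = 15.70 mol
For 15.97 mol CO, stoichiometry requires (1/2) × 15.97 = 7.985 mol O2; 15.70 mol is available, so CO is limiting.
n(CO2) = (2/2) × 15.97 = 15.97 mol
V(CO2) = nRT/P = 15.97 × 0.08206 × 550.15 / 0.387 = 1863 L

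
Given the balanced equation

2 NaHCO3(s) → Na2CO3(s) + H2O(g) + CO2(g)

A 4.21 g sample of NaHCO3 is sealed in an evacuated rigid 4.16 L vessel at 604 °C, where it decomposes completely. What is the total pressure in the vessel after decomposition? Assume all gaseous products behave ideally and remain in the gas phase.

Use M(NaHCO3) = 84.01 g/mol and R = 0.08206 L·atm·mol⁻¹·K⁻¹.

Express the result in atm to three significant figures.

n(NaHCO3) = 4.21 / 84.01 = 0.05011 mol
n(gas produced) = (2/2) × 0.05011 = 0.05011 mol
P = nRT/V = 0.05011 × 0.08206 × 877.15 / 4.16 = 0.8670 atm

0.867 atm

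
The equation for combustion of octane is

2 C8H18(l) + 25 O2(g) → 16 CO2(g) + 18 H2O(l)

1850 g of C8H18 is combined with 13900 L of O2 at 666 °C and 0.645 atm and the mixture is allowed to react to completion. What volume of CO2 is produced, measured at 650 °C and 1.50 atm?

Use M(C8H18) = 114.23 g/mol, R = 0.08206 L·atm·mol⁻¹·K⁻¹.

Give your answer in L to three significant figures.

3760 L

n(C8H18) = 1850 / 114.23 = 16.20 mol
n(O2) = PV/RT = (0.645 × 13900) / (0.08206 × 939.15) = 116.3 mol
For 16.20 mol C8H18, stoichiometry requires (25/2) × 16.20 = 202.5 mol O2; 116.3 mol is available, so O2 is limiting.
n(CO2) = (16/25) × 116.3 = 74.43 mol
V(CO2) = nRT/P = 74.43 × 0.08206 × 923.15 / 1.50 = 3759 L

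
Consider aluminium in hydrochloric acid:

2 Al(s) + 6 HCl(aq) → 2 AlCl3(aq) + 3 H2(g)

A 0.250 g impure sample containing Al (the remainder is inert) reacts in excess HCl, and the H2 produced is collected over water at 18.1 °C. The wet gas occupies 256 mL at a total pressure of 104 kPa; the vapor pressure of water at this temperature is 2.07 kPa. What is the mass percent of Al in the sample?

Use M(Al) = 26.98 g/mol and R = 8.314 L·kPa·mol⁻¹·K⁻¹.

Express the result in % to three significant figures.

77.5 %

P(H2) = 104 − 2.07 = 101.9 kPa
n(H2) = PV/RT = (101.9 × 0.2560) / (8.314 × 291.25) = 0.01077 mol
n(Al) = (2/3) × 0.01077 = 0.007180 mol
m(Al) = 0.007180 × 26.98 = 0.1937 g
%Al = 0.1937 / 0.250 × 100 = 77.48%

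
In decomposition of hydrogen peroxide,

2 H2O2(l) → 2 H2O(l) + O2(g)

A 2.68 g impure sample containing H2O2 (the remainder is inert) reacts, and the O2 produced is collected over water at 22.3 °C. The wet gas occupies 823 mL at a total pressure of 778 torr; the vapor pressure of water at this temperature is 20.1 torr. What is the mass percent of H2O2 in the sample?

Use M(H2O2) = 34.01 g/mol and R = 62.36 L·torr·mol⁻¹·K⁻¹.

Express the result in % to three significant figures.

85.9 %

P(O2) = 778 − 20.1 = 757.9 torr
n(O2) = PV/RT = (757.9 × 0.8230) / (62.36 × 295.45) = 0.03385 mol
n(H2O2) = (2/1) × 0.03385 = 0.06770 mol
m(H2O2) = 0.06770 × 34.01 = 2.302 g
%H2O2 = 2.302 / 2.68 × 100 = 85.90%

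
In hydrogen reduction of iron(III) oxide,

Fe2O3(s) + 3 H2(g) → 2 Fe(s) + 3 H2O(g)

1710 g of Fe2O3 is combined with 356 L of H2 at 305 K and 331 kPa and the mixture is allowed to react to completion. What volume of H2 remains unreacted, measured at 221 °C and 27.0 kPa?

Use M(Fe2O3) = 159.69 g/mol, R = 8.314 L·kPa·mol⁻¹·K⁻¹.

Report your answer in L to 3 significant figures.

n(Fe2O3) = 1710 / 159.69 = 10.71 mol
n(H2) = PV/RT = (331 × 356) / (8.314 × 305) = 46.47 mol
For 10.71 mol Fe2O3, stoichiometry requires (3/1) × 10.71 = 32.13 mol H2; 46.47 mol is available, so Fe2O3 is limiting.
n(H2) consumed = (3/1) × 10.71 = 32.13 mol; remaining = 46.47 − 32.13 = 14.34 mol
V(H2) = nRT/P = 14.34 × 8.314 × 494.15 / 27.0 = 2182 L

2180 L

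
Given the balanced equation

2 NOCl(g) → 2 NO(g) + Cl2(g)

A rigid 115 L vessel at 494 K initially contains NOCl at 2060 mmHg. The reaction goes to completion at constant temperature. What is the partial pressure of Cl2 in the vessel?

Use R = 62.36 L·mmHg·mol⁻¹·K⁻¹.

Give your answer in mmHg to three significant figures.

1030 mmHg

n(NOCl)₀ = PV/RT = (2060 × 115) / (62.36 × 494) = 7.690 mol
n(Cl2) = (1/2) × 7.690 = 3.845 mol
P(Cl2) = nRT/V = 3.845 × 62.36 × 494 / 115 = 1030 mmHg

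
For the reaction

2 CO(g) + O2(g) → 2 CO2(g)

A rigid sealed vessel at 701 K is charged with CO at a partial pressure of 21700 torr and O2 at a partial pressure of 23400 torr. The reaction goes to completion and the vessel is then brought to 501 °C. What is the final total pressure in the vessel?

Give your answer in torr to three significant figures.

37800 torr

At constant V, partial pressures at 701 K are proportional to moles, so apply stoichiometry directly to pressures.
P(O2) required for 21700 torr of CO = (1/2) × 21700 = 10850 torr; available 23400 torr, so CO is limiting.
P(O2) remaining = 23400 − (1/2) × 21700 = 12550 torr
P(gaseous products) = (2)/2 × 21700 = 21700 torr
P_total at 701 K = 12550 + 21700 = 34250 torr
Scaling to 501 °C: P = 34250 × 774.15/701 = 37820 torr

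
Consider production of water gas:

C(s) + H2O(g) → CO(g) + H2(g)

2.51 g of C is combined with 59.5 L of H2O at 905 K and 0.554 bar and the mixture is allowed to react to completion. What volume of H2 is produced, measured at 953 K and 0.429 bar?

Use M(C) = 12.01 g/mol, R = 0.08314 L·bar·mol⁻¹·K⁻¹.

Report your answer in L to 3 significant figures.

38.6 L

n(C) = 2.51 / 12.01 = 0.2090 mol
n(H2O) = PV/RT = (0.554 × 59.5) / (0.08314 × 905) = 0.4381 mol
For 0.2090 mol C, stoichiometry requires (1/1) × 0.2090 = 0.2090 mol H2O; 0.4381 mol is available, so C is limiting.
n(H2) = (1/1) × 0.2090 = 0.2090 mol
V(H2) = nRT/P = 0.2090 × 0.08314 × 953 / 0.429 = 38.60 L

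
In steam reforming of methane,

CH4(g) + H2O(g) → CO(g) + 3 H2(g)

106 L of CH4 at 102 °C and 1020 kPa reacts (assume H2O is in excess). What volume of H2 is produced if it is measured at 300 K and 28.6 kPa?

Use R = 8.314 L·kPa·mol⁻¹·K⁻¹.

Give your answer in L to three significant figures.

9070 L

n(CH4) = PV/RT = (1020 × 106) / (8.314 × 375.15) = 34.66 mol
n(H2) = (3/1) × 34.66 = 104.0 mol
V = nRT/P = 104.0 × 8.314 × 300 / 28.6 = 9070 L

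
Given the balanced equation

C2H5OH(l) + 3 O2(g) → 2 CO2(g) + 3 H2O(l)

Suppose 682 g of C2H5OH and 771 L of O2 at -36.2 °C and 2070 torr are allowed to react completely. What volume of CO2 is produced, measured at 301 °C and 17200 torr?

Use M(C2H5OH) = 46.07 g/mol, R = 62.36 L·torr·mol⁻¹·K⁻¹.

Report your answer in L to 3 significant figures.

61.6 L

n(C2H5OH) = 682 / 46.07 = 14.80 mol
n(O2) = PV/RT = (2070 × 771) / (62.36 × 236.95) = 108.0 mol
For 14.80 mol C2H5OH, stoichiometry requires (3/1) × 14.80 = 44.40 mol O2; 108.0 mol is available, so C2H5OH is limiting.
n(CO2) = (2/1) × 14.80 = 29.60 mol
V(CO2) = nRT/P = 29.60 × 62.36 × 574.15 / 17200 = 61.62 L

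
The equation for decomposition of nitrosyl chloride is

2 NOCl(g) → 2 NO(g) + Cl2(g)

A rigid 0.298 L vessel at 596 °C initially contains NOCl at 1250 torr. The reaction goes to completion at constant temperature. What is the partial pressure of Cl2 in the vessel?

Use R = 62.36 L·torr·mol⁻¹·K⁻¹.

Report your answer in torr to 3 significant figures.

625 torr

n(NOCl)₀ = PV/RT = (1250 × 0.298) / (62.36 × 869.15) = 0.006873 mol
n(Cl2) = (1/2) × 0.006873 = 0.003436 mol
P(Cl2) = nRT/V = 0.003436 × 62.36 × 869.15 / 0.298 = 624.9 torr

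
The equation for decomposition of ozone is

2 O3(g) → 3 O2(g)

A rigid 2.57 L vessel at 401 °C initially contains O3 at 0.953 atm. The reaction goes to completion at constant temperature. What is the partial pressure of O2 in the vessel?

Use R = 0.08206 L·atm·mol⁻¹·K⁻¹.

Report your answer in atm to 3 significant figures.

1.43 atm

n(O3)₀ = PV/RT = (0.953 × 2.57) / (0.08206 × 674.15) = 0.04427 mol
n(O2) = (3/2) × 0.04427 = 0.06640 mol
P(O2) = nRT/V = 0.06640 × 0.08206 × 674.15 / 2.57 = 1.429 atm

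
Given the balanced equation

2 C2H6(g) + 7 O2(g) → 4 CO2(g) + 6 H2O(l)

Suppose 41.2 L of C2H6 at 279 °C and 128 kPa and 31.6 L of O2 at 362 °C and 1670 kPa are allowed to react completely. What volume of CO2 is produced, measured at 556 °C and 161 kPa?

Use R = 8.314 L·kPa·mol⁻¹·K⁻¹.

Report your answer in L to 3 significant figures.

98.4 L

n(C2H6) = PV/RT = (128 × 41.2) / (8.314 × 552.15) = 1.149 mol
n(O2) = PV/RT = (1670 × 31.6) / (8.314 × 635.15) = 9.993 mol
For 1.149 mol C2H6, stoichiometry requires (7/2) × 1.149 = 4.021 mol O2; 9.993 mol is available, so C2H6 is limiting.
n(CO2) = (4/2) × 1.149 = 2.298 mol
V(CO2) = nRT/P = 2.298 × 8.314 × 829.15 / 161 = 98.39 L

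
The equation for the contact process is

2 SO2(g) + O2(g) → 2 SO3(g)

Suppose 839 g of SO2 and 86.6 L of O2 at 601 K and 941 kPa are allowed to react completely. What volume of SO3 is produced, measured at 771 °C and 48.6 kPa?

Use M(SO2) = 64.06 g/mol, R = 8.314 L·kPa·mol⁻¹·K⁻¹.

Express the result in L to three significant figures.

2340 L

n(SO2) = 839 / 64.06 = 13.10 mol
n(O2) = PV/RT = (941 × 86.6) / (8.314 × 601) = 16.31 mol
For 13.10 mol SO2, stoichiometry requires (1/2) × 13.10 = 6.550 mol O2; 16.31 mol is available, so SO2 is limiting.
n(SO3) = (2/2) × 13.10 = 13.10 mol
V(SO3) = nRT/P = 13.10 × 8.314 × 1044.15 / 48.6 = 2340 L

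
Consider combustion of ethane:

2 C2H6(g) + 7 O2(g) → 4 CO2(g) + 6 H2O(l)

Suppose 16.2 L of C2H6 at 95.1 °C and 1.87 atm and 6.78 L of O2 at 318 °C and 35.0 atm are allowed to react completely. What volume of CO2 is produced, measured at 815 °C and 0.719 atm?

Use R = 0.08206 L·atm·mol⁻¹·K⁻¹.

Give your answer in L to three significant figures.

249 L

n(C2H6) = PV/RT = (1.87 × 16.2) / (0.08206 × 368.25) = 1.002 mol
n(O2) = PV/RT = (35.0 × 6.78) / (0.08206 × 591.15) = 4.892 mol
For 1.002 mol C2H6, stoichiometry requires (7/2) × 1.002 = 3.507 mol O2; 4.892 mol is available, so C2H6 is limiting.
n(CO2) = (4/2) × 1.002 = 2.004 mol
V(CO2) = nRT/P = 2.004 × 0.08206 × 1088.15 / 0.719 = 248.9 L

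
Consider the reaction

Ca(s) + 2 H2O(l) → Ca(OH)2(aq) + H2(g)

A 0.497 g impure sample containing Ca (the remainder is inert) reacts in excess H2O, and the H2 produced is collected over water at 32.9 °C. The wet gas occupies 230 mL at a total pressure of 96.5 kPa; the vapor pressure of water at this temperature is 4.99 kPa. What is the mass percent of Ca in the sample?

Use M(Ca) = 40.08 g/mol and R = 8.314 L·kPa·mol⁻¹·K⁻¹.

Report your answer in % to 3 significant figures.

P(H2) = 96.5 − 4.99 = 91.51 kPa
n(H2) = PV/RT = (91.51 × 0.2300) / (8.314 × 306.05) = 0.008272 mol
n(Ca) = (1/1) × 0.008272 = 0.008272 mol
m(Ca) = 0.008272 × 40.08 = 0.3315 g
%Ca = 0.3315 / 0.497 × 100 = 66.70%

66.7 %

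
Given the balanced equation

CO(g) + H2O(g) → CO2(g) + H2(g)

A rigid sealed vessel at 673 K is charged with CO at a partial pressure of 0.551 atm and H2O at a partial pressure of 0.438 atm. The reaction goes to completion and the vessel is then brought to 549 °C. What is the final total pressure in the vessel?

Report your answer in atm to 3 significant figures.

1.21 atm

At constant V, partial pressures at 673 K are proportional to moles, so apply stoichiometry directly to pressures.
P(H2O) required for 0.551 atm of CO = (1/1) × 0.551 = 0.5510 atm; available 0.438 atm, so H2O is limiting.
P(CO) remaining = 0.551 − (1/1) × 0.438 = 0.1130 atm
P(gaseous products) = (1+1)/1 × 0.438 = 0.8760 atm
P_total at 673 K = 0.1130 + 0.8760 = 0.9890 atm
Scaling to 549 °C: P = 0.9890 × 822.15/673 = 1.208 atm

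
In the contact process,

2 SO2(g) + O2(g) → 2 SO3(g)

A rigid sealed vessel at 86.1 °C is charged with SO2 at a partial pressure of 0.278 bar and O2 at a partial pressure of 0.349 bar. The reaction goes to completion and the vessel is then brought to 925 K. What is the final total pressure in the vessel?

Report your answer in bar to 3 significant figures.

Because the vessel is rigid and T is held at 86.1 °C, work the stoichiometry in partial pressures (P_i = n_iRT/V).
P(O2) required for 0.278 bar of SO2 = (1/2) × 0.278 = 0.1390 bar; available 0.349 bar, so SO2 is limiting.
P(O2) remaining = 0.349 − (1/2) × 0.278 = 0.2100 bar
P(gaseous products) = (2)/2 × 0.278 = 0.2780 bar
P_total at 86.1 °C = 0.2100 + 0.2780 = 0.4880 bar
Scaling to 925 K: P = 0.4880 × 925/359.25 = 1.257 bar

1.26 bar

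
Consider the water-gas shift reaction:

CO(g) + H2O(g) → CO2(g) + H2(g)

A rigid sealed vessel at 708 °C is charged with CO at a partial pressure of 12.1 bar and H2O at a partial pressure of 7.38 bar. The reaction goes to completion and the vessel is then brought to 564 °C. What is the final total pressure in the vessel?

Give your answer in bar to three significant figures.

16.6 bar

With V and T fixed, P_i ∝ n_i, so the mole ratios apply directly to partial pressures at 708 °C.
P(H2O) required for 12.1 bar of CO = (1/1) × 12.1 = 12.10 bar; available 7.38 bar, so H2O is limiting.
P(CO) remaining = 12.1 − (1/1) × 7.38 = 4.720 bar
P(gaseous products) = (1+1)/1 × 7.38 = 14.76 bar
P_total at 708 °C = 4.720 + 14.76 = 19.48 bar
Scaling to 564 °C: P = 19.48 × 837.15/981.15 = 16.62 bar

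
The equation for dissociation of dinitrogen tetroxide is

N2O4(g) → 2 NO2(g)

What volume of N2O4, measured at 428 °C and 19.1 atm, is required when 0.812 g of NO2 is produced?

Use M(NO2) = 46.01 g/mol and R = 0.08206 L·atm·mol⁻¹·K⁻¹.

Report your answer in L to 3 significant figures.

n(NO2) = 0.8120 / 46.01 = 0.01765 mol
n(N2O4) = (1/2) × 0.01765 = 0.008825 mol
V = nRT/P = 0.008825 × 0.08206 × 701.15 / 19.1 = 0.02658 L

0.0266 L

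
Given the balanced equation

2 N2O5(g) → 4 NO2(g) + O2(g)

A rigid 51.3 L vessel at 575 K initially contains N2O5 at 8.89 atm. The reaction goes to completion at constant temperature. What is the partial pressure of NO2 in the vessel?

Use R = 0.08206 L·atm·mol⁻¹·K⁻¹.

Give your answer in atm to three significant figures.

n(N2O5)₀ = PV/RT = (8.89 × 51.3) / (0.08206 × 575) = 9.665 mol
n(NO2) = (4/2) × 9.665 = 19.33 mol
P(NO2) = nRT/V = 19.33 × 0.08206 × 575 / 51.3 = 17.78 atm

17.8 atm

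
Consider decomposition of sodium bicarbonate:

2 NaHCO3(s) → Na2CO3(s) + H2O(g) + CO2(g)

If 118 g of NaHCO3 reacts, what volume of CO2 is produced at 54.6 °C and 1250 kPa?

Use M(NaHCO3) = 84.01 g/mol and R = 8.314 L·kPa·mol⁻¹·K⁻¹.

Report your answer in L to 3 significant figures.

1.53 L

n(NaHCO3) = 118.0 / 84.01 = 1.405 mol
n(CO2) = (1/2) × 1.405 = 0.7025 mol
V = nRT/P = 0.7025 × 8.314 × 327.75 / 1250 = 1.531 L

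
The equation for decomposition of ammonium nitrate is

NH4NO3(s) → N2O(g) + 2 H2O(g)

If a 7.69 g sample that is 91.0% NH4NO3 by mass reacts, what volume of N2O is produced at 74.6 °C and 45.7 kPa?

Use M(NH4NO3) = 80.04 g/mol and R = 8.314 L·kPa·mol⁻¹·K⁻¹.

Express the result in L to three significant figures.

mass of NH4NO3 = 7.69 × 91.0/100 = 6.998 g
n(NH4NO3) = 6.998 / 80.04 = 0.08743 mol
n(N2O) = (1/1) × 0.08743 = 0.08743 mol
V = nRT/P = 0.08743 × 8.314 × 347.75 / 45.7 = 5.531 L

5.53 L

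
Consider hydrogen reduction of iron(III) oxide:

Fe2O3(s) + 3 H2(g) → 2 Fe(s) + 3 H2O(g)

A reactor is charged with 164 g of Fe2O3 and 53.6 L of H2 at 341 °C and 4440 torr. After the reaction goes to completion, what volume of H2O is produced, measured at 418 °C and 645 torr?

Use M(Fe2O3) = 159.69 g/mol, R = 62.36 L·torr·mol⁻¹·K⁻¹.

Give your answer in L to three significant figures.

206 L

n(Fe2O3) = 164 / 159.69 = 1.027 mol
n(H2) = PV/RT = (4440 × 53.6) / (62.36 × 614.15) = 6.214 mol
For 1.027 mol Fe2O3, stoichiometry requires (3/1) × 1.027 = 3.081 mol H2; 6.214 mol is available, so Fe2O3 is limiting.
n(H2O) = (3/1) × 1.027 = 3.081 mol
V(H2O) = nRT/P = 3.081 × 62.36 × 691.15 / 645 = 205.9 L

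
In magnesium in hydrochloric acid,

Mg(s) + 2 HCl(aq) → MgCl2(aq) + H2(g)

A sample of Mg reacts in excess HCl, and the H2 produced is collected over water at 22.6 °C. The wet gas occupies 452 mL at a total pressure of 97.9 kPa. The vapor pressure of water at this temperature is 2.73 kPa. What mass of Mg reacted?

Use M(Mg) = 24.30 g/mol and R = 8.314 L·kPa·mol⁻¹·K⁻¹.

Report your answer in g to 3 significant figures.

P(H2) = 97.9 − 2.73 = 95.17 kPa
n(H2) = PV/RT = (95.17 × 0.4520) / (8.314 × 295.75) = 0.01749 mol
n(Mg) = (1/1) × 0.01749 = 0.01749 mol
m(Mg) = 0.01749 × 24.30 = 0.4250 g

0.425 g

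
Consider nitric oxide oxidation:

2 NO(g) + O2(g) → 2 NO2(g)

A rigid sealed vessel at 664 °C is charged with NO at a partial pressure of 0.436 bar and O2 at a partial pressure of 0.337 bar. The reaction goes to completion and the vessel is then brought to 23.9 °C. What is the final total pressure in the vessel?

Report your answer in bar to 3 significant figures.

With V and T fixed, P_i ∝ n_i, so the mole ratios apply directly to partial pressures at 664 °C.
P(O2) required for 0.436 bar of NO = (1/2) × 0.436 = 0.2180 bar; available 0.337 bar, so NO is limiting.
P(O2) remaining = 0.337 − (1/2) × 0.436 = 0.1190 bar
P(gaseous products) = (2)/2 × 0.436 = 0.4360 bar
P_total at 664 °C = 0.1190 + 0.4360 = 0.5550 bar
Scaling to 23.9 °C: P = 0.5550 × 297.05/937.15 = 0.1759 bar

0.176 bar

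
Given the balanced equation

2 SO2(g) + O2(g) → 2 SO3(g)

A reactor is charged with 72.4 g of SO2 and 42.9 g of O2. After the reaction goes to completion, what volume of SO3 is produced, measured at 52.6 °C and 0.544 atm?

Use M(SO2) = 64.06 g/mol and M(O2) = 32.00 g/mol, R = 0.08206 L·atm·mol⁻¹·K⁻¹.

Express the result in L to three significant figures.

n(SO2) = 72.4 / 64.06 = 1.130 mol
n(O2) = 42.9 / 32.00 = 1.341 mol
For 1.130 mol SO2, stoichiometry requires (1/2) × 1.130 = 0.5650 mol O2; 1.341 mol is available, so SO2 is limiting.
n(SO3) = (2/2) × 1.130 = 1.130 mol
V(SO3) = nRT/P = 1.130 × 0.08206 × 325.75 / 0.544 = 55.53 L

55.5 L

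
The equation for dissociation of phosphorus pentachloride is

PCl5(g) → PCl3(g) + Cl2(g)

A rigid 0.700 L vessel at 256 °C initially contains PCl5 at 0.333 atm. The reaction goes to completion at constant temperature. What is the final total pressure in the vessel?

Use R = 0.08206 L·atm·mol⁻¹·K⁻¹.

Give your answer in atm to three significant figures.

Since T and V are fixed, P_final/P_initial = n_final/n_initial = 2/1.
P_final = (2/1) × 0.333 = 0.6660 atm

0.666 atm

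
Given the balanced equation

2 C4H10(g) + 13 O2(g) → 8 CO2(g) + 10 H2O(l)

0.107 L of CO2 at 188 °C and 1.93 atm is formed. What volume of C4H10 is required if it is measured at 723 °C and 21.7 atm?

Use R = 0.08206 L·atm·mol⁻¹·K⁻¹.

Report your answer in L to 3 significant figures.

n(CO2) = PV/RT = (1.93 × 0.107) / (0.08206 × 461.15) = 0.005457 mol
n(C4H10) = (2/8) × 0.005457 = 0.001364 mol
V = nRT/P = 0.001364 × 0.08206 × 996.15 / 21.7 = 0.005138 L

0.00514 L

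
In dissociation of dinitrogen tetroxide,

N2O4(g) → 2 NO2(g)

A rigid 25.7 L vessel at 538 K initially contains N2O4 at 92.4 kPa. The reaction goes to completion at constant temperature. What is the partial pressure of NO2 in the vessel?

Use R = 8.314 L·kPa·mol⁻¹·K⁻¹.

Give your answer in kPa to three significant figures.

n(N2O4)₀ = PV/RT = (92.4 × 25.7) / (8.314 × 538) = 0.5309 mol
n(NO2) = (2/1) × 0.5309 = 1.062 mol
P(NO2) = nRT/V = 1.062 × 8.314 × 538 / 25.7 = 184.8 kPa

185 kPa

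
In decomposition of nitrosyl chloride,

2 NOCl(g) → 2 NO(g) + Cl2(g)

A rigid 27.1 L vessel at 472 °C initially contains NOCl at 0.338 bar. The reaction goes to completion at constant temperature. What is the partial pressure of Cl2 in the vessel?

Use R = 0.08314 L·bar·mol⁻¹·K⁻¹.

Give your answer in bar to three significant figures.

0.169 bar

n(NOCl)₀ = PV/RT = (0.338 × 27.1) / (0.08314 × 745.15) = 0.1479 mol
n(Cl2) = (1/2) × 0.1479 = 0.07395 mol
P(Cl2) = nRT/V = 0.07395 × 0.08314 × 745.15 / 27.1 = 0.1691 bar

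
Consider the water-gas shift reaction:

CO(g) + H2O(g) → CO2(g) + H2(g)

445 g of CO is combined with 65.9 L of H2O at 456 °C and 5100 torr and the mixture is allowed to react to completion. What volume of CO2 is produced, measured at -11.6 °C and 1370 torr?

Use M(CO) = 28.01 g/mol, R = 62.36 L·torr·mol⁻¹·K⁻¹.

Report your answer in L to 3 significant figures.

88.0 L

n(CO) = 445 / 28.01 = 15.89 mol
n(H2O) = PV/RT = (5100 × 65.9) / (62.36 × 729.15) = 7.392 mol
For 15.89 mol CO, stoichiometry requires (1/1) × 15.89 = 15.89 mol H2O; 7.392 mol is available, so H2O is limiting.
n(CO2) = (1/1) × 7.392 = 7.392 mol
V(CO2) = nRT/P = 7.392 × 62.36 × 261.55 / 1370 = 88.00 L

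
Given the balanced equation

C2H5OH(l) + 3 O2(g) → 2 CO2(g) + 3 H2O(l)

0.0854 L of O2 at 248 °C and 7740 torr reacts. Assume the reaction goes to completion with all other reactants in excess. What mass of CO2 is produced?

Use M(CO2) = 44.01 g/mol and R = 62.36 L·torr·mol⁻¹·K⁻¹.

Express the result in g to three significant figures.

0.597 g

n(O2) = PV/RT = (7740 × 0.0854) / (62.36 × 521.15) = 0.02034 mol
n(CO2) = (2/3) × 0.02034 = 0.01356 mol
m(CO2) = 0.01356 × 44.01 = 0.5968 g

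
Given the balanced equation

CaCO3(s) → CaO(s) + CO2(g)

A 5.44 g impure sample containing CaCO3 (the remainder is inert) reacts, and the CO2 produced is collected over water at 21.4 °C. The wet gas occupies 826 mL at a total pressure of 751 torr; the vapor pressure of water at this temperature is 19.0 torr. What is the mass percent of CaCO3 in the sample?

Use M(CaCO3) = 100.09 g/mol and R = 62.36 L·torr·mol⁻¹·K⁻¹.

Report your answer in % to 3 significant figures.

60.6 %

P(CO2) = 751 − 19.0 = 732.0 torr
n(CO2) = PV/RT = (732.0 × 0.8260) / (62.36 × 294.55) = 0.03292 mol
n(CaCO3) = (1/1) × 0.03292 = 0.03292 mol
m(CaCO3) = 0.03292 × 100.09 = 3.295 g
%CaCO3 = 3.295 / 5.44 × 100 = 60.57%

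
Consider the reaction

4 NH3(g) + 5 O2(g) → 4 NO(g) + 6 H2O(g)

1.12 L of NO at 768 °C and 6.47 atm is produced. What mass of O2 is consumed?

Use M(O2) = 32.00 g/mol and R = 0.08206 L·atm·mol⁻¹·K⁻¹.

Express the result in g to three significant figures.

n(NO) = PV/RT = (6.47 × 1.12) / (0.08206 × 1041.15) = 0.08482 mol
n(O2) = (5/4) × 0.08482 = 0.1060 mol
m(O2) = 0.1060 × 32.00 = 3.392 g

3.39 g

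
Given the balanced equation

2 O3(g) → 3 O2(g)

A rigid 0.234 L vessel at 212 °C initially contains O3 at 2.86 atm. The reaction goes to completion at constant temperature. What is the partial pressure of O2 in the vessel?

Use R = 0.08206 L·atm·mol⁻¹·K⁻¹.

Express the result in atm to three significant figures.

4.29 atm

n(O3)₀ = PV/RT = (2.86 × 0.234) / (0.08206 × 485.15) = 0.01681 mol
n(O2) = (3/2) × 0.01681 = 0.02521 mol
P(O2) = nRT/V = 0.02521 × 0.08206 × 485.15 / 0.234 = 4.289 atm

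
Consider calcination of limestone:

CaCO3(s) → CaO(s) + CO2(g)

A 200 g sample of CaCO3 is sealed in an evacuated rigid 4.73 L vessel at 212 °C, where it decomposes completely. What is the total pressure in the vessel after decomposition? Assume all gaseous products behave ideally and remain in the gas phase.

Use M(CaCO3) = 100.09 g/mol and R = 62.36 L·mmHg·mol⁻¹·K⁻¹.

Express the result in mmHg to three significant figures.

12800 mmHg

n(CaCO3) = 200 / 100.09 = 1.998 mol
n(gas produced) = (1/1) × 1.998 = 1.998 mol
P = nRT/V = 1.998 × 62.36 × 485.15 / 4.73 = 12780 mmHg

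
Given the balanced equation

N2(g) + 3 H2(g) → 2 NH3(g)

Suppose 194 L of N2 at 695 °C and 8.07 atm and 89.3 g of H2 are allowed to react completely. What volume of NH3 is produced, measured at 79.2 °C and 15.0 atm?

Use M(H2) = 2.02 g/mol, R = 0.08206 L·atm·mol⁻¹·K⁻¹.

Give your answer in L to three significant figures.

n(N2) = PV/RT = (8.07 × 194) / (0.08206 × 968.15) = 19.71 mol
n(H2) = 89.3 / 2.02 = 44.21 mol
For 19.71 mol N2, stoichiometry requires (3/1) × 19.71 = 59.13 mol H2; 44.21 mol is available, so H2 is limiting.
n(NH3) = (2/3) × 44.21 = 29.47 mol
V(NH3) = nRT/P = 29.47 × 0.08206 × 352.35 / 15.0 = 56.81 L

56.8 L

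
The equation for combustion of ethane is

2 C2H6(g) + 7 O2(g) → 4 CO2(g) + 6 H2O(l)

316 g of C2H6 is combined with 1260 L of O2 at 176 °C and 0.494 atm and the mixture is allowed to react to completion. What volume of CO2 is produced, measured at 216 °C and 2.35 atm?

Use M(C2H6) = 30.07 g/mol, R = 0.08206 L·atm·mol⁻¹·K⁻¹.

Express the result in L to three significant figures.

n(C2H6) = 316 / 30.07 = 10.51 mol
n(O2) = PV/RT = (0.494 × 1260) / (0.08206 × 449.15) = 16.89 mol
For 10.51 mol C2H6, stoichiometry requires (7/2) × 10.51 = 36.78 mol O2; 16.89 mol is available, so O2 is limiting.
n(CO2) = (4/7) × 16.89 = 9.651 mol
V(CO2) = nRT/P = 9.651 × 0.08206 × 489.15 / 2.35 = 164.8 L

165 L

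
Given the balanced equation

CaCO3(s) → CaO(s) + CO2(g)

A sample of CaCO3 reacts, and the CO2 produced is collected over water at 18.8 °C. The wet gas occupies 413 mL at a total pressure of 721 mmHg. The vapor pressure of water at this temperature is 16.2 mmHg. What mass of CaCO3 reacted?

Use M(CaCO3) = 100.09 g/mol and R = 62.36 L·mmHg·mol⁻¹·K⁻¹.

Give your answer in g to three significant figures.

1.60 g

P(CO2) = 721 − 16.2 = 704.8 mmHg
n(CO2) = PV/RT = (704.8 × 0.4130) / (62.36 × 291.95) = 0.01599 mol
n(CaCO3) = (1/1) × 0.01599 = 0.01599 mol
m(CaCO3) = 0.01599 × 100.09 = 1.600 g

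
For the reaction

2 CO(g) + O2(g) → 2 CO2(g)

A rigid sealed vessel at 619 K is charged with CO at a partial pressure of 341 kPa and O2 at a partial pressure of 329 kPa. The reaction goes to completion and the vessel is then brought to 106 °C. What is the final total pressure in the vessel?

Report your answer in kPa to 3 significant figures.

306 kPa

With V and T fixed, P_i ∝ n_i, so the mole ratios apply directly to partial pressures at 619 K.
P(O2) required for 341 kPa of CO = (1/2) × 341 = 170.5 kPa; available 329 kPa, so CO is limiting.
P(O2) remaining = 329 − (1/2) × 341 = 158.5 kPa
P(gaseous products) = (2)/2 × 341 = 341.0 kPa
P_total at 619 K = 158.5 + 341.0 = 499.5 kPa
Scaling to 106 °C: P = 499.5 × 379.15/619 = 306.0 kPa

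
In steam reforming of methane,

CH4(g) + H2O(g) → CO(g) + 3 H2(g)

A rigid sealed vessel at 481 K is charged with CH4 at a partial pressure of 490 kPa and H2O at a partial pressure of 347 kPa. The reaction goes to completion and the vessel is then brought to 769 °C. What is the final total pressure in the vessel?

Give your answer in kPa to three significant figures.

3320 kPa

At constant V, partial pressures at 481 K are proportional to moles, so apply stoichiometry directly to pressures.
P(H2O) required for 490 kPa of CH4 = (1/1) × 490 = 490.0 kPa; available 347 kPa, so H2O is limiting.
P(CH4) remaining = 490 − (1/1) × 347 = 143.0 kPa
P(gaseous products) = (1+3)/1 × 347 = 1388 kPa
P_total at 481 K = 143.0 + 1388 = 1531 kPa
Scaling to 769 °C: P = 1531 × 1042.15/481 = 3317 kPa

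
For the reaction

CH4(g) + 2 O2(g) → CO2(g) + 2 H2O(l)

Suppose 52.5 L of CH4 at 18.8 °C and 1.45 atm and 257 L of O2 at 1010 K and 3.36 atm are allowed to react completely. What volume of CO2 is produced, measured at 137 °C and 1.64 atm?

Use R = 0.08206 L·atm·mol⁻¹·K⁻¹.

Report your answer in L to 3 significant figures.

n(CH4) = PV/RT = (1.45 × 52.5) / (0.08206 × 291.95) = 3.178 mol
n(O2) = PV/RT = (3.36 × 257) / (0.08206 × 1010) = 10.42 mol
For 3.178 mol CH4, stoichiometry requires (2/1) × 3.178 = 6.356 mol O2; 10.42 mol is available, so CH4 is limiting.
n(CO2) = (1/1) × 3.178 = 3.178 mol
V(CO2) = nRT/P = 3.178 × 0.08206 × 410.15 / 1.64 = 65.22 L

65.2 L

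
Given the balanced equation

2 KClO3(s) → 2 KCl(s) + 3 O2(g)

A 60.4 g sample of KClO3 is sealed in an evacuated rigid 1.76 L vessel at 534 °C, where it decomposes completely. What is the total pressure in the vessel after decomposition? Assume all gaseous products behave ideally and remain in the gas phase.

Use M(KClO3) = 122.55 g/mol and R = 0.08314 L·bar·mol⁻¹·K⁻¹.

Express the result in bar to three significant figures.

28.2 bar

n(KClO3) = 60.4 / 122.55 = 0.4929 mol
n(gas produced) = (3/2) × 0.4929 = 0.7393 mol
P = nRT/V = 0.7393 × 0.08314 × 807.15 / 1.76 = 28.19 bar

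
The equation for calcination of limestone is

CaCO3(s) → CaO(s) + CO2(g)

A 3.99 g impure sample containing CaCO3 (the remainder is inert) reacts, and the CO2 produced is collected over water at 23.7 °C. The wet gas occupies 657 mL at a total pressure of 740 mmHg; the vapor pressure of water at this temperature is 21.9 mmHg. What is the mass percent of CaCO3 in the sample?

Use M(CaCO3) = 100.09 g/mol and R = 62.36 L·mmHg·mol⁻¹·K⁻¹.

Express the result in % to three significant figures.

63.9 %

P(CO2) = 740 − 21.9 = 718.1 mmHg
n(CO2) = PV/RT = (718.1 × 0.6570) / (62.36 × 296.85) = 0.02549 mol
n(CaCO3) = (1/1) × 0.02549 = 0.02549 mol
m(CaCO3) = 0.02549 × 100.09 = 2.551 g
%CaCO3 = 2.551 / 3.99 × 100 = 63.93%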